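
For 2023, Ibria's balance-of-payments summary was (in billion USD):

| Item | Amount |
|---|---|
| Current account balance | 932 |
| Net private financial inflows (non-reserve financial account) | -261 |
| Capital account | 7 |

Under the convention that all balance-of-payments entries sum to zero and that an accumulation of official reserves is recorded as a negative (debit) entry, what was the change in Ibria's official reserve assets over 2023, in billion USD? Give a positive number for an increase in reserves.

678

Official reserve transactions balance = -(932 + 7 + (-261)) = -678
An accumulation of reserves is recorded as a debit (negative entry), so the change in the stock of reserves is the negative of that balance.
Change in official reserves = -(-678) = 678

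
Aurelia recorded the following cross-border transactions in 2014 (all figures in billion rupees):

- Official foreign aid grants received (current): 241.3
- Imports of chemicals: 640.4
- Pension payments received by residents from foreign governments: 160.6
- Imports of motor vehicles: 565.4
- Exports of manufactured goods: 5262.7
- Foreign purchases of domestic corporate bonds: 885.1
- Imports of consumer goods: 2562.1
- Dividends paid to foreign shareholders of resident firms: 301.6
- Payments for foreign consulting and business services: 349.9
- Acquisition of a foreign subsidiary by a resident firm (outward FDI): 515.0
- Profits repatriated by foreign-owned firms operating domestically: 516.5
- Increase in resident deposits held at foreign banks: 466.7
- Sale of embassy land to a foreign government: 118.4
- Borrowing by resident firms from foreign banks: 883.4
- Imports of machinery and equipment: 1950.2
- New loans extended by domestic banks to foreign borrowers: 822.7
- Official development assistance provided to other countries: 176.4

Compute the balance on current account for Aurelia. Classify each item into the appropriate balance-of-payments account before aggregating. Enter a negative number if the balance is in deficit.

-1397.9

Goods: -640.4 - 1950.2 + 5262.7 - 565.4 - 2562.1 = -455.4
Services: -349.9
Primary income: -301.6 - 516.5 = -818.1
Secondary income: -176.4 + 241.3 + 160.6 = 225.5
Current account = (-455.4) + (-349.9) + (-818.1) + 225.5 = -1397.9
(Excluded from the current account — financial account: foreign purchases of domestic corporate bonds 885.1, acquisition of a foreign subsidiary by a resident firm (outward FDI) 515.0, increase in resident deposits held at foreign banks 466.7, borrowing by resident firms from foreign banks 883.4, new loans extended by domestic banks to foreign borrowers 822.7; capital account: sale of embassy land to a foreign government 118.4.)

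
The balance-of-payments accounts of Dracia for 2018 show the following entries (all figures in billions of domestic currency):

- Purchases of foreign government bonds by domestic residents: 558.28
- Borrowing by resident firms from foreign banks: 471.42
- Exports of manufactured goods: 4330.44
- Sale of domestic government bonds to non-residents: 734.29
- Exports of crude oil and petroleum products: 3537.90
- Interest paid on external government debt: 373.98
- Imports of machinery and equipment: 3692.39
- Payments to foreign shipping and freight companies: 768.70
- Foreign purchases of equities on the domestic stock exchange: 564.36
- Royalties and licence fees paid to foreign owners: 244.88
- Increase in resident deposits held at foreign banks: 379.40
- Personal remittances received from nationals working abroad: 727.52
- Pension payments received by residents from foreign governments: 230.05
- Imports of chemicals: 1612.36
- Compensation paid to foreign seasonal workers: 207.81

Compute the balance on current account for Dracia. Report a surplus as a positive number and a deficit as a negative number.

1925.79

Goods: -3692.39 - 1612.36 + 4330.44 + 3537.90 = 2563.59
Services: -244.88 - 768.70 = -1013.58
Primary income: -207.81 - 373.98 = -581.79
Secondary income: 230.05 + 727.52 = 957.57
Current account = 2563.59 + (-1013.58) + (-581.79) + 957.57 = 1925.79
(Excluded from the current account — financial account: purchases of foreign government bonds by domestic residents 558.28, borrowing by resident firms from foreign banks 471.42, sale of domestic government bonds to non-residents 734.29, foreign purchases of equities on the domestic stock exchange 564.36, increase in resident deposits held at foreign banks 379.40.)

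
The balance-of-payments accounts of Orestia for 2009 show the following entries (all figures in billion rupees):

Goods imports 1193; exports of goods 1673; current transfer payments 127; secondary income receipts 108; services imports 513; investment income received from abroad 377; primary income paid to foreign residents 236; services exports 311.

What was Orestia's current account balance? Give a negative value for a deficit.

400

Goods balance = 1673 - 1193 = 480
Services balance = 311 - 513 = -202
Trade balance (goods + services) = 480 + (-202) = 278
Net primary income = 377 - 236 = 141
Net secondary income = 108 - 127 = -19
Current account = 278 + 141 + (-19) = 400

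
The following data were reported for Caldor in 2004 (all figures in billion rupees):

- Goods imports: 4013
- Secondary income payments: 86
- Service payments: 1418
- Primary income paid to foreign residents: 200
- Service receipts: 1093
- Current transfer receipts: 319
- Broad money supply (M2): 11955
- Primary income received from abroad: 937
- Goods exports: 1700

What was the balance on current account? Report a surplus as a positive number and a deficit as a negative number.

Goods balance = 1700 - 4013 = -2313
Services balance = 1093 - 1418 = -325
Trade balance (goods + services) = -2313 + (-325) = -2638
Net primary income = 937 - 200 = 737
Net secondary income = 319 - 86 = 233
Current account = -2638 + 737 + 233 = -1668

-1668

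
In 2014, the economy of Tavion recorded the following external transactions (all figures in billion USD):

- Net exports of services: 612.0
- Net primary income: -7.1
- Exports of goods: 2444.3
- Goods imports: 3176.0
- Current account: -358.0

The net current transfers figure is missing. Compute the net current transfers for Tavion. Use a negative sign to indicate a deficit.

-231.2

Current account = goods balance + services balance + net primary income + net secondary income
Sum of the known components = -126.8
Net current transfers = CA - (known components) = -358.0 - (-126.8) = -231.2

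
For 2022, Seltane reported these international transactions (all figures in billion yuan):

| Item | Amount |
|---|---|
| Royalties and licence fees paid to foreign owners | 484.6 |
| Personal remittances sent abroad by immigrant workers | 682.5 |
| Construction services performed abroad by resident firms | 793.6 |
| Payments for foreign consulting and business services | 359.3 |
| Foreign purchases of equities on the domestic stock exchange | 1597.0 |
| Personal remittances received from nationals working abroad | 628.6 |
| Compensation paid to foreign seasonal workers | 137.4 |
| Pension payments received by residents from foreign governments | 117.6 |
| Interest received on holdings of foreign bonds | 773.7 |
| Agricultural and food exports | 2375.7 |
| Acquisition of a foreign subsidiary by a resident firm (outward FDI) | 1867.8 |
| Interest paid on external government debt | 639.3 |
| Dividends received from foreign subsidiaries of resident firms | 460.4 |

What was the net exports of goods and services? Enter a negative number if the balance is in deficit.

2325.4

Goods: 2375.7
Services: 793.6 - 484.6 - 359.3 = -50.3
Trade balance = 2375.7 + (-50.3) = 2325.4
(Excluded from the trade balance — secondary income: personal remittances sent abroad by immigrant workers 682.5, personal remittances received from nationals working abroad 628.6, pension payments received by residents from foreign governments 117.6; financial account: foreign purchases of equities on the domestic stock exchange 1597.0, acquisition of a foreign subsidiary by a resident firm (outward FDI) 1867.8; primary income: compensation paid to foreign seasonal workers 137.4, interest received on holdings of foreign bonds 773.7, interest paid on external government debt 639.3, dividends received from foreign subsidiaries of resident firms 460.4.)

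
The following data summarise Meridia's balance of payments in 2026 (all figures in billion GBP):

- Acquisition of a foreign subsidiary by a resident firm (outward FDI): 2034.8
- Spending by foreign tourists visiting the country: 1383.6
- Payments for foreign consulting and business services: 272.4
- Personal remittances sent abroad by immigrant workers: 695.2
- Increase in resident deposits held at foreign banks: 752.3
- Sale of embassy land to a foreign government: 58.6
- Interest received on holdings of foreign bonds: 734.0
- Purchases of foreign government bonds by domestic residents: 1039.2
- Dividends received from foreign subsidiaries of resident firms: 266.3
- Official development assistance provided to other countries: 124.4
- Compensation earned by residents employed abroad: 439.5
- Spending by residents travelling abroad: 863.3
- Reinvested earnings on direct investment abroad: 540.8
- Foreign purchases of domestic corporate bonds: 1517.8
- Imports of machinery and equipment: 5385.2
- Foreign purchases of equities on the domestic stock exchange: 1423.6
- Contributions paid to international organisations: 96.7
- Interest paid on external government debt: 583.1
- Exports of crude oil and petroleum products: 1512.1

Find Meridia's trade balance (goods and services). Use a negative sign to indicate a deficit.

Goods: 1512.1 - 5385.2 = -3873.1
Services: -272.4 - 863.3 + 1383.6 = 247.9
Trade balance = -3873.1 + 247.9 = -3625.2
(Excluded from the trade balance — financial account: acquisition of a foreign subsidiary by a resident firm (outward FDI) 2034.8, increase in resident deposits held at foreign banks 752.3, purchases of foreign government bonds by domestic residents 1039.2, foreign purchases of domestic corporate bonds 1517.8, foreign purchases of equities on the domestic stock exchange 1423.6; secondary income: personal remittances sent abroad by immigrant workers 695.2, official development assistance provided to other countries 124.4, contributions paid to international organisations 96.7; capital account: sale of embassy land to a foreign government 58.6; primary income: interest received on holdings of foreign bonds 734.0, dividends received from foreign subsidiaries of resident firms 266.3, compensation earned by residents employed abroad 439.5, reinvested earnings on direct investment abroad 540.8, interest paid on external government debt 583.1.)

-3625.2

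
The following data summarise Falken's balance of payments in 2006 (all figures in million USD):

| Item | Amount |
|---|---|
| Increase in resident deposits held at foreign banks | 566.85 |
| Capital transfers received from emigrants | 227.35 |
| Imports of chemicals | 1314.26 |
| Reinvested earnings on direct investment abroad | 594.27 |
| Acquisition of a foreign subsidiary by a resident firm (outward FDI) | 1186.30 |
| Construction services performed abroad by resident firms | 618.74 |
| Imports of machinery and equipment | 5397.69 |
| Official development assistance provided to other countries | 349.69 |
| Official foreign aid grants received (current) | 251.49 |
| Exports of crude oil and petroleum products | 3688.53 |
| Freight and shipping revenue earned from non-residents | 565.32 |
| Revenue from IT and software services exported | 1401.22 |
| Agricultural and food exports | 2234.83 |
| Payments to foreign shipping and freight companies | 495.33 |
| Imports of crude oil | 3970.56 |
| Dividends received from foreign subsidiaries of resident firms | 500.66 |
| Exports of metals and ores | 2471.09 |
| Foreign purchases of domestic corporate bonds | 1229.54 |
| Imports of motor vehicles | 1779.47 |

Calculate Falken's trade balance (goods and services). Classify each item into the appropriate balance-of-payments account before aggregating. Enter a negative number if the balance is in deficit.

-1977.58

Goods: -1779.47 + 3688.53 + 2234.83 + 2471.09 - 5397.69 - 3970.56 - 1314.26 = -4067.53
Services: -495.33 + 565.32 + 1401.22 + 618.74 = 2089.95
Trade balance = -4067.53 + 2089.95 = -1977.58
(Excluded from the trade balance — financial account: increase in resident deposits held at foreign banks 566.85, acquisition of a foreign subsidiary by a resident firm (outward FDI) 1186.30, foreign purchases of domestic corporate bonds 1229.54; capital account: capital transfers received from emigrants 227.35; primary income: reinvested earnings on direct investment abroad 594.27, dividends received from foreign subsidiaries of resident firms 500.66; secondary income: official development assistance provided to other countries 349.69, official foreign aid grants received (current) 251.49.)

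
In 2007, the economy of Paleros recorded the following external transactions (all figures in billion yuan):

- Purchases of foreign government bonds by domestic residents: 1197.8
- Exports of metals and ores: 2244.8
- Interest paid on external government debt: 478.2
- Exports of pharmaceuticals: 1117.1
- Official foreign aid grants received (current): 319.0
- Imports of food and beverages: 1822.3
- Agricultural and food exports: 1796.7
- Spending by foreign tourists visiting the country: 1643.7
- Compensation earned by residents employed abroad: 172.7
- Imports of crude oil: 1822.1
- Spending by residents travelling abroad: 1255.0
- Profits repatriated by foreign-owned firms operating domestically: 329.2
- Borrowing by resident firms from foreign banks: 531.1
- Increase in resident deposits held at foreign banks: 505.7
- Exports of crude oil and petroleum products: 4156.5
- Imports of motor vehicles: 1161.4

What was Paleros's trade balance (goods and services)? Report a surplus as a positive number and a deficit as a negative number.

4898.0

Goods: -1161.4 + 2244.8 + 1796.7 - 1822.1 - 1822.3 + 1117.1 + 4156.5 = 4509.3
Services: 1643.7 - 1255.0 = 388.7
Trade balance = 4509.3 + 388.7 = 4898.0
(Excluded from the trade balance — financial account: purchases of foreign government bonds by domestic residents 1197.8, borrowing by resident firms from foreign banks 531.1, increase in resident deposits held at foreign banks 505.7; primary income: interest paid on external government debt 478.2, compensation earned by residents employed abroad 172.7, profits repatriated by foreign-owned firms operating domestically 329.2; secondary income: official foreign aid grants received (current) 319.0.)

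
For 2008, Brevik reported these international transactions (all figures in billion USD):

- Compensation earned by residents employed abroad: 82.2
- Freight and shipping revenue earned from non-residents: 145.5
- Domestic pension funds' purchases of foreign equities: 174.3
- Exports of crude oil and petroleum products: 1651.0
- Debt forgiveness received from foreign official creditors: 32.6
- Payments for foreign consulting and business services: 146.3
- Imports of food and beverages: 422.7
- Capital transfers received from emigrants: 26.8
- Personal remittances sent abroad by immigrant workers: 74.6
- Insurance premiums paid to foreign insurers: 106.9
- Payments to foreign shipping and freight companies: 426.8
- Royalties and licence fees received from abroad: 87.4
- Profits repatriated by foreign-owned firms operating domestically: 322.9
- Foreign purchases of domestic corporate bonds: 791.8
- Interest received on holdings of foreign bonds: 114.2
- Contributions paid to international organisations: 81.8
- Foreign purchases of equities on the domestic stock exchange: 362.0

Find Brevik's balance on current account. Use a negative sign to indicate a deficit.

498.3

Goods: 1651.0 - 422.7 = 1228.3
Services: -106.9 + 87.4 - 146.3 - 426.8 + 145.5 = -447.1
Primary income: -322.9 + 82.2 + 114.2 = -126.5
Secondary income: -74.6 - 81.8 = -156.4
Current account = 1228.3 + (-447.1) + (-126.5) + (-156.4) = 498.3
(Excluded from the current account — financial account: domestic pension funds' purchases of foreign equities 174.3, foreign purchases of domestic corporate bonds 791.8, foreign purchases of equities on the domestic stock exchange 362.0; capital account: debt forgiveness received from foreign official creditors 32.6, capital transfers received from emigrants 26.8.)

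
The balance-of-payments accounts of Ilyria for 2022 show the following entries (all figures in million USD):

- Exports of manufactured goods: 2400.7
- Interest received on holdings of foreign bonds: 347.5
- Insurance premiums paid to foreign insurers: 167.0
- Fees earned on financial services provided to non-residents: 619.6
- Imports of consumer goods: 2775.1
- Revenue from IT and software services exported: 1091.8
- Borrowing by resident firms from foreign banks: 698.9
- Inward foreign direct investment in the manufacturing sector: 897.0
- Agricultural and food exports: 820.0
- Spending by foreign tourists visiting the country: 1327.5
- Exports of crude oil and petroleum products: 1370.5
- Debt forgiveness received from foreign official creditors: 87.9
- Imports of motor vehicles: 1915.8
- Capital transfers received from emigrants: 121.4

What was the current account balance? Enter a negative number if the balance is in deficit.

3119.7

Goods: 2400.7 - 1915.8 + 1370.5 + 820.0 - 2775.1 = -99.7
Services: -167.0 + 1327.5 + 1091.8 + 619.6 = 2871.9
Primary income: 347.5
Current account = (-99.7) + 2871.9 + 347.5 = 3119.7
(Excluded from the current account — financial account: borrowing by resident firms from foreign banks 698.9, inward foreign direct investment in the manufacturing sector 897.0; capital account: debt forgiveness received from foreign official creditors 87.9, capital transfers received from emigrants 121.4.)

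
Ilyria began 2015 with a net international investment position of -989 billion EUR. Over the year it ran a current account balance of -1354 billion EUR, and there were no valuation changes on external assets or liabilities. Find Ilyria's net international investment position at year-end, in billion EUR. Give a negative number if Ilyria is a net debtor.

With no valuation effects, change in NIIP = current account = -1354
End-of-year NIIP = -989 + (-1354) = -2343

-2343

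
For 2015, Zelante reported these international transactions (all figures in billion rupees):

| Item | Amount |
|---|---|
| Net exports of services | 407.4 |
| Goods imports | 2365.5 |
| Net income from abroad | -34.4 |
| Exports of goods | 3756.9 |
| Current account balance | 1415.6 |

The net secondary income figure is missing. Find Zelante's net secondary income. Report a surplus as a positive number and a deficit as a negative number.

Current account = goods balance + services balance + net primary income + net secondary income
Sum of the known components = 1764.4
Net secondary income = CA - (known components) = 1415.6 - 1764.4 = -348.8

-348.8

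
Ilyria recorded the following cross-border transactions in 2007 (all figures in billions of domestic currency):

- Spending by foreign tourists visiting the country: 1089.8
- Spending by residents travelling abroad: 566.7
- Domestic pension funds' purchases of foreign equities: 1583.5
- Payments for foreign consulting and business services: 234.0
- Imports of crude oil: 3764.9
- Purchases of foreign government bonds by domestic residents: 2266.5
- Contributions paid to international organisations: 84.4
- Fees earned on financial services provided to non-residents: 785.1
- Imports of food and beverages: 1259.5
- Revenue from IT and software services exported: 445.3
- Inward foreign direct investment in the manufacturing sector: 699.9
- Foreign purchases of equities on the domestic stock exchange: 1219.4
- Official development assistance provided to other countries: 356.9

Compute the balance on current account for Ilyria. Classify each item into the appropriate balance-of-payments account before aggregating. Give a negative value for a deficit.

-3946.2

Goods: -3764.9 - 1259.5 = -5024.4
Services: 785.1 - 566.7 + 445.3 + 1089.8 - 234.0 = 1519.5
Secondary income: -84.4 - 356.9 = -441.3
Current account = (-5024.4) + 1519.5 + (-441.3) = -3946.2
(Excluded from the current account — financial account: domestic pension funds' purchases of foreign equities 1583.5, purchases of foreign government bonds by domestic residents 2266.5, inward foreign direct investment in the manufacturing sector 699.9, foreign purchases of equities on the domestic stock exchange 1219.4.)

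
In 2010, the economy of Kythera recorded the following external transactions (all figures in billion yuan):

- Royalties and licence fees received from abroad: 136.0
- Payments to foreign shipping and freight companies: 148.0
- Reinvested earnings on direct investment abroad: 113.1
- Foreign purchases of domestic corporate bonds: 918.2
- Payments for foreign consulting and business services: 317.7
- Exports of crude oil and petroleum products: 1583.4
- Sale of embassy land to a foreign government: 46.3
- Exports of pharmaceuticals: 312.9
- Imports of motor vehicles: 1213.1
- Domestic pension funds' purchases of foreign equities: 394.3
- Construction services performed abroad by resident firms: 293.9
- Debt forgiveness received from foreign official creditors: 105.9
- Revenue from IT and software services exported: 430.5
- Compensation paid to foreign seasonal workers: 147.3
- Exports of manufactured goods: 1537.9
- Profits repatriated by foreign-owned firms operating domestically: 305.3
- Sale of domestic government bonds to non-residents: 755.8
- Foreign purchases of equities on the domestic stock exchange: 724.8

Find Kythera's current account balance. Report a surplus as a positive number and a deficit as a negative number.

2276.3

Goods: 312.9 - 1213.1 + 1583.4 + 1537.9 = 2221.1
Services: 136.0 + 430.5 + 293.9 - 148.0 - 317.7 = 394.7
Primary income: 113.1 - 147.3 - 305.3 = -339.5
Current account = 2221.1 + 394.7 + (-339.5) = 2276.3
(Excluded from the current account — financial account: foreign purchases of domestic corporate bonds 918.2, domestic pension funds' purchases of foreign equities 394.3, sale of domestic government bonds to non-residents 755.8, foreign purchases of equities on the domestic stock exchange 724.8; capital account: sale of embassy land to a foreign government 46.3, debt forgiveness received from foreign official creditors 105.9.)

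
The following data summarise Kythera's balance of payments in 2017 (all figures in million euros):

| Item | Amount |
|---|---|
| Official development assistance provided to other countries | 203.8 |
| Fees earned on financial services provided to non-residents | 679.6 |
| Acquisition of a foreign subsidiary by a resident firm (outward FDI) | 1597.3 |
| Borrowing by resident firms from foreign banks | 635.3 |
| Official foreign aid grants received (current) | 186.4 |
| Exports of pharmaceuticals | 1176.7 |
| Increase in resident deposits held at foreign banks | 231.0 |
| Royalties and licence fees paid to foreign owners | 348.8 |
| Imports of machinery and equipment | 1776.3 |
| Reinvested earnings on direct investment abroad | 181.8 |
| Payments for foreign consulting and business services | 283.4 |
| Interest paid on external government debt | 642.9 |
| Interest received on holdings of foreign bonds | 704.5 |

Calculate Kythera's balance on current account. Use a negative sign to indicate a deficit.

Goods: 1176.7 - 1776.3 = -599.6
Services: -283.4 - 348.8 + 679.6 = 47.4
Primary income: 181.8 - 642.9 + 704.5 = 243.4
Secondary income: 186.4 - 203.8 = -17.4
Current account = (-599.6) + 47.4 + 243.4 + (-17.4) = -326.2
(Excluded from the current account — financial account: acquisition of a foreign subsidiary by a resident firm (outward FDI) 1597.3, borrowing by resident firms from foreign banks 635.3, increase in resident deposits held at foreign banks 231.0.)

-326.2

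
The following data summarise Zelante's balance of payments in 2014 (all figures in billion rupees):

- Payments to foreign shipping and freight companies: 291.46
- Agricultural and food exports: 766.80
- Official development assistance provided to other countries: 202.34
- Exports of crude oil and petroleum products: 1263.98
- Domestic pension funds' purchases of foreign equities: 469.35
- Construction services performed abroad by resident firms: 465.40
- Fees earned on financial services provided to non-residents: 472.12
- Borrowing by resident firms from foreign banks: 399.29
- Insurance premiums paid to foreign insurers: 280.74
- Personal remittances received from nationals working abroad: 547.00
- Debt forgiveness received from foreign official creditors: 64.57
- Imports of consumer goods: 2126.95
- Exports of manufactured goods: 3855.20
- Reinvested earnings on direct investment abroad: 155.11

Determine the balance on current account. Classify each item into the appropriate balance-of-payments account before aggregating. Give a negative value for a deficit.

Goods: 3855.20 + 1263.98 - 2126.95 + 766.80 = 3759.03
Services: -280.74 + 472.12 - 291.46 + 465.40 = 365.32
Primary income: 155.11
Secondary income: 547.00 - 202.34 = 344.66
Current account = 3759.03 + 365.32 + 155.11 + 344.66 = 4624.12
(Excluded from the current account — financial account: domestic pension funds' purchases of foreign equities 469.35, borrowing by resident firms from foreign banks 399.29; capital account: debt forgiveness received from foreign official creditors 64.57.)

4624.12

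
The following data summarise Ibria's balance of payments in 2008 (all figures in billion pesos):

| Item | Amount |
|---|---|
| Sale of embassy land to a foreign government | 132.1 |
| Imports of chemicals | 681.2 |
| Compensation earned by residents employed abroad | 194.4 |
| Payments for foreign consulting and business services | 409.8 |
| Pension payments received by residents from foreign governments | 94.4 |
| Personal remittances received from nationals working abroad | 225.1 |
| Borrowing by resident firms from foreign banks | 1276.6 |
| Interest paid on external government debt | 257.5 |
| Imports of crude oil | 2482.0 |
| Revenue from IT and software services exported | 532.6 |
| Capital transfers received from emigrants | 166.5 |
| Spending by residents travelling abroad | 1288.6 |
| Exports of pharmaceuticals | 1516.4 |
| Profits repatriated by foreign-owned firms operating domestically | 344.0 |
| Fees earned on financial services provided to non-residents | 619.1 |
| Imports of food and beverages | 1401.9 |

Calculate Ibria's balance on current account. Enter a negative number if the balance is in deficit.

Goods: -2482.0 - 681.2 - 1401.9 + 1516.4 = -3048.7
Services: -409.8 + 532.6 - 1288.6 + 619.1 = -546.7
Primary income: -257.5 + 194.4 - 344.0 = -407.1
Secondary income: 94.4 + 225.1 = 319.5
Current account = (-3048.7) + (-546.7) + (-407.1) + 319.5 = -3683.0
(Excluded from the current account — capital account: sale of embassy land to a foreign government 132.1, capital transfers received from emigrants 166.5; financial account: borrowing by resident firms from foreign banks 1276.6.)

-3683.0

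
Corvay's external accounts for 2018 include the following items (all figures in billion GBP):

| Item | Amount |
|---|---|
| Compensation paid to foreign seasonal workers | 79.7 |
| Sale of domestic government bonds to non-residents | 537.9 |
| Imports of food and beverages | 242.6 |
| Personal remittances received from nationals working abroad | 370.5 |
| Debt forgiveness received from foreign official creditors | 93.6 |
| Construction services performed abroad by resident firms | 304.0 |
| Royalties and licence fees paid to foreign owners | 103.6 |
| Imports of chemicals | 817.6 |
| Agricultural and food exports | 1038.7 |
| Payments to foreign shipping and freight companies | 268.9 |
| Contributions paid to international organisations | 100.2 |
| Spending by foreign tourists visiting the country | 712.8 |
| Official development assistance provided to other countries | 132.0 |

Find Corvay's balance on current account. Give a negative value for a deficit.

Goods: 1038.7 - 242.6 - 817.6 = -21.5
Services: -103.6 + 304.0 - 268.9 + 712.8 = 644.3
Primary income: -79.7
Secondary income: 370.5 - 100.2 - 132.0 = 138.3
Current account = (-21.5) + 644.3 + (-79.7) + 138.3 = 681.4
(Excluded from the current account — financial account: sale of domestic government bonds to non-residents 537.9; capital account: debt forgiveness received from foreign official creditors 93.6.)

681.4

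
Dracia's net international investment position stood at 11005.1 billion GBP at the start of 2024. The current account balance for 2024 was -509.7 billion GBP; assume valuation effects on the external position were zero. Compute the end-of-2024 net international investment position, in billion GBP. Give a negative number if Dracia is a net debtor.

With no valuation effects, change in NIIP = current account = -509.7
End-of-year NIIP = 11005.1 + (-509.7) = 10495.4

10495.4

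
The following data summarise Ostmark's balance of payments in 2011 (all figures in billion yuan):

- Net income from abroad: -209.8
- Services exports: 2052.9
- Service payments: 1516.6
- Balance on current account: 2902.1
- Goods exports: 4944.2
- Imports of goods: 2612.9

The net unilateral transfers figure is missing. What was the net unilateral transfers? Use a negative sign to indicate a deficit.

Current account = goods balance + services balance + net primary income + net secondary income
Sum of the known components = 2657.8
Net unilateral transfers = CA - (known components) = 2902.1 - 2657.8 = 244.3

244.3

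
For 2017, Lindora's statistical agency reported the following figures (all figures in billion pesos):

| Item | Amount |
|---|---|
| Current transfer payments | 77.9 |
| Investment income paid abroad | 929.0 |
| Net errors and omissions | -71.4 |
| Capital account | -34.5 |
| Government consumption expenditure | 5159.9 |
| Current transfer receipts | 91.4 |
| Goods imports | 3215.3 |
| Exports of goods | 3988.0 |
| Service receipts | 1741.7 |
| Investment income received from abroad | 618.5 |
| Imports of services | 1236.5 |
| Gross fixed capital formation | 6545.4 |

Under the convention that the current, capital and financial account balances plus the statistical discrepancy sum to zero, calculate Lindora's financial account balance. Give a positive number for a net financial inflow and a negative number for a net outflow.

Goods balance = 3988.0 - 3215.3 = 772.7
Services balance = 1741.7 - 1236.5 = 505.2
Trade balance (goods + services) = 772.7 + 505.2 = 1277.9
Net primary income = 618.5 - 929.0 = -310.5
Net secondary income = 91.4 - 77.9 = 13.5
Current account = 1277.9 + (-310.5) + 13.5 = 980.9
Financial account = -(980.9 + (-34.5) + (-71.4)) = -875.0

-875.0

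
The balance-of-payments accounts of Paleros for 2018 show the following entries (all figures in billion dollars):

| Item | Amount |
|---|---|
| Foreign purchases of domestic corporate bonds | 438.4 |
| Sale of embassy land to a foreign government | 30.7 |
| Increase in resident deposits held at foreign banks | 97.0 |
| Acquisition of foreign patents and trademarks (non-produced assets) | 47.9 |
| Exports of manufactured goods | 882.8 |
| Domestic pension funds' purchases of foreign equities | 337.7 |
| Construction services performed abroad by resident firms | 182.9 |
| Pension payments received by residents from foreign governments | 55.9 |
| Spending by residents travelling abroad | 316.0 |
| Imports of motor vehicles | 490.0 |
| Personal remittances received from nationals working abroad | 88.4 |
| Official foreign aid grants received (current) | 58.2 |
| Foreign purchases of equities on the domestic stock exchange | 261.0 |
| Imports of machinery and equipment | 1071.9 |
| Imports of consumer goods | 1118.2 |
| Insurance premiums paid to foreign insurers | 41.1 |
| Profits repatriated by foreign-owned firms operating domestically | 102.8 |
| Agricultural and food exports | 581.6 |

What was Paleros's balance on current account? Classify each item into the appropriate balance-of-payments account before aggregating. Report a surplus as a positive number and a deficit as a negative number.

Goods: -1118.2 + 882.8 - 490.0 - 1071.9 + 581.6 = -1215.7
Services: 182.9 - 41.1 - 316.0 = -174.2
Primary income: -102.8
Secondary income: 88.4 + 55.9 + 58.2 = 202.5
Current account = (-1215.7) + (-174.2) + (-102.8) + 202.5 = -1290.2
(Excluded from the current account — financial account: foreign purchases of domestic corporate bonds 438.4, increase in resident deposits held at foreign banks 97.0, domestic pension funds' purchases of foreign equities 337.7, foreign purchases of equities on the domestic stock exchange 261.0; capital account: sale of embassy land to a foreign government 30.7, acquisition of foreign patents and trademarks (non-produced assets) 47.9.)

-1290.2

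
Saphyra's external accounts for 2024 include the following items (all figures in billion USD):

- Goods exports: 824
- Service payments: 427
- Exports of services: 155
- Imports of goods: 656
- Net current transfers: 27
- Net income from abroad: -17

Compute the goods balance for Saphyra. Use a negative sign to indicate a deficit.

Goods balance = 824 - 656 = 168

168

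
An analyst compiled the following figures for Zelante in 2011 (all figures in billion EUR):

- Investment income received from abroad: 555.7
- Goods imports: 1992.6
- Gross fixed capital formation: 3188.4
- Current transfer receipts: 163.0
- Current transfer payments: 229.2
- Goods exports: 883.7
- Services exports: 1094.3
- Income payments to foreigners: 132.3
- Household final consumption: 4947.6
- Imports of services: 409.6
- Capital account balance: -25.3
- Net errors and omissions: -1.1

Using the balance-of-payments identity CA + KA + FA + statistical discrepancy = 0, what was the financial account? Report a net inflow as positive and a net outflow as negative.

93.4

Goods balance = 883.7 - 1992.6 = -1108.9
Services balance = 1094.3 - 409.6 = 684.7
Trade balance (goods + services) = -1108.9 + 684.7 = -424.2
Net primary income = 555.7 - 132.3 = 423.4
Net secondary income = 163.0 - 229.2 = -66.2
Current account = -424.2 + 423.4 + (-66.2) = -67.0
Financial account = -(-67.0 + (-25.3) + (-1.1)) = 93.4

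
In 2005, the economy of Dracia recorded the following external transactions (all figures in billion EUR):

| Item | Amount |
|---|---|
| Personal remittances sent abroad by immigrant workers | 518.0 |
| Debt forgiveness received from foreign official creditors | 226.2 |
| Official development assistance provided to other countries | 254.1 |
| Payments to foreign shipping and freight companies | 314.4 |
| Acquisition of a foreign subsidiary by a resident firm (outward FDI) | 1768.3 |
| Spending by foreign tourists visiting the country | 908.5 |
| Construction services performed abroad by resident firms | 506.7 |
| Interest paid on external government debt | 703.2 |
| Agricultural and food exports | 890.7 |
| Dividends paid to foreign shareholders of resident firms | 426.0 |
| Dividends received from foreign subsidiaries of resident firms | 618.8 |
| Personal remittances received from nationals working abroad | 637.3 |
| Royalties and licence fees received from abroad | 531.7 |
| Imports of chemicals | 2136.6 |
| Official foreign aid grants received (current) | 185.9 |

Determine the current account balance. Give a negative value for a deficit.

-72.7

Goods: -2136.6 + 890.7 = -1245.9
Services: 506.7 - 314.4 + 908.5 + 531.7 = 1632.5
Primary income: 618.8 - 703.2 - 426.0 = -510.4
Secondary income: -254.1 + 185.9 + 637.3 - 518.0 = 51.1
Current account = (-1245.9) + 1632.5 + (-510.4) + 51.1 = -72.7
(Excluded from the current account — capital account: debt forgiveness received from foreign official creditors 226.2; financial account: acquisition of a foreign subsidiary by a resident firm (outward FDI) 1768.3.)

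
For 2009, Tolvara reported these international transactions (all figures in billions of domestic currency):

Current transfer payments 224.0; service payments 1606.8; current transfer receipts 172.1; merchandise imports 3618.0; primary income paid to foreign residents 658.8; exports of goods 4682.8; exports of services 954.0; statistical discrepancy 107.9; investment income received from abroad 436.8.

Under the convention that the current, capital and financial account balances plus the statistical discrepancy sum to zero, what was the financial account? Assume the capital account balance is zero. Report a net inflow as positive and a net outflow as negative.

Goods balance = 4682.8 - 3618.0 = 1064.8
Services balance = 954.0 - 1606.8 = -652.8
Trade balance (goods + services) = 1064.8 + (-652.8) = 412.0
Net primary income = 436.8 - 658.8 = -222.0
Net secondary income = 172.1 - 224.0 = -51.9
Current account = 412.0 + (-222.0) + (-51.9) = 138.1
Financial account = -(138.1 + 107.9) = -246.0

-246.0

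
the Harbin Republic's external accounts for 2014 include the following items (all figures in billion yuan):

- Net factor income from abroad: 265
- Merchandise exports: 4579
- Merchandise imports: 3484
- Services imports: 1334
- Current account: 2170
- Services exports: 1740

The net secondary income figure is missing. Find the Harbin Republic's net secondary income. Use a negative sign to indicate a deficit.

404

Current account = goods balance + services balance + net primary income + net secondary income
Sum of the known components = 1766
Net secondary income = CA - (known components) = 2170 - 1766 = 404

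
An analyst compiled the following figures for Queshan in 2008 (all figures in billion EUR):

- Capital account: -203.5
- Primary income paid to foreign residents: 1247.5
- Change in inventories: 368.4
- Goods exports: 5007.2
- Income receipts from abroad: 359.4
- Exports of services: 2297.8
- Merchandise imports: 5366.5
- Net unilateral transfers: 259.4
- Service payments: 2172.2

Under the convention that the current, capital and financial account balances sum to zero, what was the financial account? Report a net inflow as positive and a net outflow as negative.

Goods balance = 5007.2 - 5366.5 = -359.3
Services balance = 2297.8 - 2172.2 = 125.6
Trade balance (goods + services) = -359.3 + 125.6 = -233.7
Net primary income = 359.4 - 1247.5 = -888.1
Net secondary income = 259.4
Current account = -233.7 + (-888.1) + 259.4 = -862.4
Financial account = -(-862.4 + (-203.5)) = 1065.9

1065.9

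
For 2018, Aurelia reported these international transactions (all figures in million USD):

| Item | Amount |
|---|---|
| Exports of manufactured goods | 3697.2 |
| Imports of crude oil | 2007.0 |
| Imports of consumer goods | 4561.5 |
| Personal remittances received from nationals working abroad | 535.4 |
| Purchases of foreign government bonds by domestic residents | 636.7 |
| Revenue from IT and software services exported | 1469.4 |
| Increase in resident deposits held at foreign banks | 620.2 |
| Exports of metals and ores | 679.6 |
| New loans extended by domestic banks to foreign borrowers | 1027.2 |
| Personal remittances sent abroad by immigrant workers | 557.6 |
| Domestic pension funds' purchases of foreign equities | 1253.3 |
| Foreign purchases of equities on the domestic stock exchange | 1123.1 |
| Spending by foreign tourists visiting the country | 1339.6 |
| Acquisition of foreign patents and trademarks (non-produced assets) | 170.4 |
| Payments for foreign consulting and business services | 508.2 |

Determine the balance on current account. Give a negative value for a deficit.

Goods: -2007.0 + 3697.2 + 679.6 - 4561.5 = -2191.7
Services: -508.2 + 1339.6 + 1469.4 = 2300.8
Secondary income: 535.4 - 557.6 = -22.2
Current account = (-2191.7) + 2300.8 + (-22.2) = 86.9
(Excluded from the current account — financial account: purchases of foreign government bonds by domestic residents 636.7, increase in resident deposits held at foreign banks 620.2, new loans extended by domestic banks to foreign borrowers 1027.2, domestic pension funds' purchases of foreign equities 1253.3, foreign purchases of equities on the domestic stock exchange 1123.1; capital account: acquisition of foreign patents and trademarks (non-produced assets) 170.4.)

86.9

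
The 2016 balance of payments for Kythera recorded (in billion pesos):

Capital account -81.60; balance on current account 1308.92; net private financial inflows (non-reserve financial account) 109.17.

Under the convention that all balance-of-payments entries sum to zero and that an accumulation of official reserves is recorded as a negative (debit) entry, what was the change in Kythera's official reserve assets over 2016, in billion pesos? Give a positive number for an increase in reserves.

1336.49

Official reserve transactions balance = -(1308.92 + (-81.60) + 109.17) = -1336.49
An accumulation of reserves is recorded as a debit (negative entry), so the change in the stock of reserves is the negative of that balance.
Change in official reserves = -(-1336.49) = 1336.49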